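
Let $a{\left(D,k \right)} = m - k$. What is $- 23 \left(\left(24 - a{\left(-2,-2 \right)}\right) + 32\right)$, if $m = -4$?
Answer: $-1334$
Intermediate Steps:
$a{\left(D,k \right)} = -4 - k$
$- 23 \left(\left(24 - a{\left(-2,-2 \right)}\right) + 32\right) = - 23 \left(\left(24 - \left(-4 - -2\right)\right) + 32\right) = - 23 \left(\left(24 - \left(-4 + 2\right)\right) + 32\right) = - 23 \left(\left(24 - -2\right) + 32\right) = - 23 \left(\left(24 + 2\right) + 32\right) = - 23 \left(26 + 32\right) = \left(-23\right) 58 = -1334$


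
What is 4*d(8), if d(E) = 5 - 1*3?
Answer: 8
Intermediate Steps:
d(E) = 2 (d(E) = 5 - 3 = 2)
4*d(8) = 4*2 = 8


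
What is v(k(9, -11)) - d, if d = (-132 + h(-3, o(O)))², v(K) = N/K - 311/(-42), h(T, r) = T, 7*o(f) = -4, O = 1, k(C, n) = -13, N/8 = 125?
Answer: -9988807/546 ≈ -18295.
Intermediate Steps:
N = 1000 (N = 8*125 = 1000)
o(f) = -4/7 (o(f) = (⅐)*(-4) = -4/7)
v(K) = 311/42 + 1000/K (v(K) = 1000/K - 311/(-42) = 1000/K - 311*(-1/42) = 1000/K + 311/42 = 311/42 + 1000/K)
d = 18225 (d = (-132 - 3)² = (-135)² = 18225)
v(k(9, -11)) - d = (311/42 + 1000/(-13)) - 1*18225 = (311/42 + 1000*(-1/13)) - 18225 = (311/42 - 1000/13) - 18225 = -37957/546 - 18225 = -9988807/546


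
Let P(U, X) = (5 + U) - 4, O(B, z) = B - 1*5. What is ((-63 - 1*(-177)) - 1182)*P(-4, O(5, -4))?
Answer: 3204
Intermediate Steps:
O(B, z) = -5 + B (O(B, z) = B - 5 = -5 + B)
P(U, X) = 1 + U
((-63 - 1*(-177)) - 1182)*P(-4, O(5, -4)) = ((-63 - 1*(-177)) - 1182)*(1 - 4) = ((-63 + 177) - 1182)*(-3) = (114 - 1182)*(-3) = -1068*(-3) = 3204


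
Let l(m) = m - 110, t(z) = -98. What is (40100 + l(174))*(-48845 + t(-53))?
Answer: -1965746652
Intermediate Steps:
l(m) = -110 + m
(40100 + l(174))*(-48845 + t(-53)) = (40100 + (-110 + 174))*(-48845 - 98) = (40100 + 64)*(-48943) = 40164*(-48943) = -1965746652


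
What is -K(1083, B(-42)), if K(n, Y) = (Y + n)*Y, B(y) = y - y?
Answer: 0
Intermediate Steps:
B(y) = 0
K(n, Y) = Y*(Y + n)
-K(1083, B(-42)) = -0*(0 + 1083) = -0*1083 = -1*0 = 0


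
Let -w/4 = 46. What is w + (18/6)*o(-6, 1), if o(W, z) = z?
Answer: -181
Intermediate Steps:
w = -184 (w = -4*46 = -184)
w + (18/6)*o(-6, 1) = -184 + (18/6)*1 = -184 + (18*(⅙))*1 = -184 + 3*1 = -184 + 3 = -181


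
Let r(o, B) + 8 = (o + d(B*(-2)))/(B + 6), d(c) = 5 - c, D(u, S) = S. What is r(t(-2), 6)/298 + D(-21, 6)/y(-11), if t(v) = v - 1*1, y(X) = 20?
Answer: 2477/8940 ≈ 0.27707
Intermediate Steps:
t(v) = -1 + v (t(v) = v - 1 = -1 + v)
r(o, B) = -8 + (5 + o + 2*B)/(6 + B) (r(o, B) = -8 + (o + (5 - B*(-2)))/(B + 6) = -8 + (o + (5 - (-2)*B))/(6 + B) = -8 + (o + (5 + 2*B))/(6 + B) = -8 + (5 + o + 2*B)/(6 + B))
r(t(-2), 6)/298 + D(-21, 6)/y(-11) = ((-43 + (-1 - 2) - 6*6)/(6 + 6))/298 + 6/20 = ((-43 - 3 - 36)/12)*(1/298) + 6*(1/20) = ((1/12)*(-82))*(1/298) + 3/10 = -41/6*1/298 + 3/10 = -41/1788 + 3/10 = 2477/8940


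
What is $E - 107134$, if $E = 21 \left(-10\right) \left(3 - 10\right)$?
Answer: $-105664$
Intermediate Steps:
$E = 1470$ ($E = - 210 \left(3 - 10\right) = \left(-210\right) \left(-7\right) = 1470$)
$E - 107134 = 1470 - 107134 = -105664$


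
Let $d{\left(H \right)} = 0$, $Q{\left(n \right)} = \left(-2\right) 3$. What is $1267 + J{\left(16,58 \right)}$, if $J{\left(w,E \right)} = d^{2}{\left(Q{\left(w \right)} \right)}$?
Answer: $1267$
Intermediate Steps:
$Q{\left(n \right)} = -6$
$J{\left(w,E \right)} = 0$ ($J{\left(w,E \right)} = 0^{2} = 0$)
$1267 + J{\left(16,58 \right)} = 1267 + 0 = 1267$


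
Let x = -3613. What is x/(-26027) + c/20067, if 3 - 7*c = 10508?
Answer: 234100862/3655986663 ≈ 0.064032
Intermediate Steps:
c = -10505/7 (c = 3/7 - ⅐*10508 = 3/7 - 10508/7 = -10505/7 ≈ -1500.7)
x/(-26027) + c/20067 = -3613/(-26027) - 10505/7/20067 = -3613*(-1/26027) - 10505/7*1/20067 = 3613/26027 - 10505/140469 = 234100862/3655986663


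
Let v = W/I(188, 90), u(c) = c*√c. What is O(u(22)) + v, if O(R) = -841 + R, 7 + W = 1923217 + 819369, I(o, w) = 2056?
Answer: 1013483/2056 + 22*√22 ≈ 596.13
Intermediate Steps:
W = 2742579 (W = -7 + (1923217 + 819369) = -7 + 2742586 = 2742579)
u(c) = c^(3/2)
v = 2742579/2056 ≈ 1333.9
O(u(22)) + v = (-841 + 22^(3/2)) + 2742579/2056 = (-841 + 22*√22) + 2742579/2056 = 1013483/2056 + 22*√22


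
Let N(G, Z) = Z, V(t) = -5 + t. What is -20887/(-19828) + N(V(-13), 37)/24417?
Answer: 510731515/484140276 ≈ 1.0549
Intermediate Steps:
-20887/(-19828) + N(V(-13), 37)/24417 = -20887/(-19828) + 37/24417 = -20887*(-1/19828) + 37*(1/24417) = 20887/19828 + 37/24417 = 510731515/484140276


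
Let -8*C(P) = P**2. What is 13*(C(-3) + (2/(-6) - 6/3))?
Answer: -1079/24 ≈ -44.958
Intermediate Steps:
C(P) = -P**2/8
13*(C(-3) + (2/(-6) - 6/3)) = 13*(-1/8*(-3)**2 + (2/(-6) - 6/3)) = 13*(-1/8*9 + (2*(-1/6) - 6*1/3)) = 13*(-9/8 + (-1/3 - 2)) = 13*(-9/8 - 7/3) = 13*(-83/24) = -1079/24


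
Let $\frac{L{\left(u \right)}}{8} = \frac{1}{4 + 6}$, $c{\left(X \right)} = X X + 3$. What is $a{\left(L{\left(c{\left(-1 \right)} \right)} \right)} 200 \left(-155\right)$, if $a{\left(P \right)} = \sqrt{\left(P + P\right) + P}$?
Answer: $- 12400 \sqrt{15} \approx -48025.0$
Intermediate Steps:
$c{\left(X \right)} = 3 + X^{2}$ ($c{\left(X \right)} = X^{2} + 3 = 3 + X^{2}$)
$L{\left(u \right)} = \frac{4}{5}$ ($L{\left(u \right)} = \frac{8}{4 + 6} = \frac{8}{10} = 8 \cdot \frac{1}{10} = \frac{4}{5}$)
$a{\left(P \right)} = \sqrt{3} \sqrt{P}$ ($a{\left(P \right)} = \sqrt{2 P + P} = \sqrt{3 P} = \sqrt{3} \sqrt{P}$)
$a{\left(L{\left(c{\left(-1 \right)} \right)} \right)} 200 \left(-155\right) = \sqrt{3} \sqrt{\frac{4}{5}} \cdot 200 \left(-155\right) = \sqrt{3} \frac{2 \sqrt{5}}{5} \cdot 200 \left(-155\right) = \frac{2 \sqrt{15}}{5} \cdot 200 \left(-155\right) = 80 \sqrt{15} \left(-155\right) = - 12400 \sqrt{15}$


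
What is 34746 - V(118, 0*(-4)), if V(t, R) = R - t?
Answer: 34864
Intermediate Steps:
34746 - V(118, 0*(-4)) = 34746 - (0*(-4) - 1*118) = 34746 - (0 - 118) = 34746 - 1*(-118) = 34746 + 118 = 34864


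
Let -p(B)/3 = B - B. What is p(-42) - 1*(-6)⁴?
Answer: -1296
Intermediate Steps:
p(B) = 0 (p(B) = -3*(B - B) = -3*0 = 0)
p(-42) - 1*(-6)⁴ = 0 - 1*(-6)⁴ = 0 - 1*1296 = 0 - 1296 = -1296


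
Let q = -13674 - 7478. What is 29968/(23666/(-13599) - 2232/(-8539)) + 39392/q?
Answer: -1150225847447257/56757097483 ≈ -20266.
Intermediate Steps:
q = -21152
29968/(23666/(-13599) - 2232/(-8539)) + 39392/q = 29968/(23666/(-13599) - 2232/(-8539)) + 39392/(-21152) = 29968/(23666*(-1/13599) - 2232*(-1/8539)) + 39392*(-1/21152) = 29968/(-23666/13599 + 2232/8539) - 1231/661 = 29968/(-171731006/116121861) - 1231/661 = 29968*(-116121861/171731006) - 1231/661 = -1739969965224/85865503 - 1231/661 = -1150225847447257/56757097483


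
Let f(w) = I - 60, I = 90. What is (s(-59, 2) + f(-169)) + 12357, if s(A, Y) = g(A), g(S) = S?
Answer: 12328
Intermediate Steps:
f(w) = 30 (f(w) = 90 - 60 = 30)
s(A, Y) = A
(s(-59, 2) + f(-169)) + 12357 = (-59 + 30) + 12357 = -29 + 12357 = 12328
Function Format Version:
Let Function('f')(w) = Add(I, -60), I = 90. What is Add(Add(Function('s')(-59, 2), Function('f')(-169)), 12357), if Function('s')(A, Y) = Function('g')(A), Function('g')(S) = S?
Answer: 12328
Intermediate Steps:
Function('f')(w) = 30 (Function('f')(w) = Add(90, -60) = 30)
Function('s')(A, Y) = A
Add(Add(Function('s')(-59, 2), Function('f')(-169)), 12357) = Add(Add(-59, 30), 12357) = Add(-29, 12357) = 12328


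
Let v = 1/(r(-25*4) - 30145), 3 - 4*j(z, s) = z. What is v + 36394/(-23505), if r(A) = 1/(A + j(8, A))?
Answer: -444334002751/286966175145 ≈ -1.5484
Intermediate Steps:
j(z, s) = 3/4 - z/4
r(A) = 1/(-5/4 + A) (r(A) = 1/(A + (3/4 - 1/4*8)) = 1/(A + (3/4 - 2)) = 1/(A - 5/4) = 1/(-5/4 + A))
v = -405/12208729 (v = 1/(4/(-5 + 4*(-25*4)) - 30145) = 1/(4/(-5 + 4*(-100)) - 30145) = 1/(4/(-5 - 400) - 30145) = 1/(4/(-405) - 30145) = 1/(4*(-1/405) - 30145) = 1/(-4/405 - 30145) = 1/(-12208729/405) = -405/12208729 ≈ -3.3173e-5)
v + 36394/(-23505) = -405/12208729 + 36394/(-23505) = -405/12208729 + 36394*(-1/23505) = -405/12208729 - 36394/23505 = -444334002751/286966175145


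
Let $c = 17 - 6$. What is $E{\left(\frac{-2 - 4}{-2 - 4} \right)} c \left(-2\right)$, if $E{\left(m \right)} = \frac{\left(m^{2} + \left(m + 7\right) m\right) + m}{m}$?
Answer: $-220$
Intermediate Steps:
$E{\left(m \right)} = \frac{m + m^{2} + m \left(7 + m\right)}{m}$ ($E{\left(m \right)} = \frac{\left(m^{2} + \left(7 + m\right) m\right) + m}{m} = \frac{\left(m^{2} + m \left(7 + m\right)\right) + m}{m} = \frac{m + m^{2} + m \left(7 + m\right)}{m}$)
$c = 11$
$E{\left(\frac{-2 - 4}{-2 - 4} \right)} c \left(-2\right) = \left(8 + 2 \frac{-2 - 4}{-2 - 4}\right) 11 \left(-2\right) = \left(8 + 2 \left(- \frac{6}{-6}\right)\right) 11 \left(-2\right) = \left(8 + 2 \left(\left(-6\right) \left(- \frac{1}{6}\right)\right)\right) 11 \left(-2\right) = \left(8 + 2 \cdot 1\right) 11 \left(-2\right) = \left(8 + 2\right) 11 \left(-2\right) = 10 \cdot 11 \left(-2\right) = 110 \left(-2\right) = -220$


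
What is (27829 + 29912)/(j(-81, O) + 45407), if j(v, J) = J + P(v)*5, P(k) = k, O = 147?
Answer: 57741/45149 ≈ 1.2789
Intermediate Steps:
j(v, J) = J + 5*v (j(v, J) = J + v*5 = J + 5*v)
(27829 + 29912)/(j(-81, O) + 45407) = (27829 + 29912)/((147 + 5*(-81)) + 45407) = 57741/((147 - 405) + 45407) = 57741/(-258 + 45407) = 57741/45149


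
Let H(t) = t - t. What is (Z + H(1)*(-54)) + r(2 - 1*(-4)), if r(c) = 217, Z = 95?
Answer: 312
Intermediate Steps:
H(t) = 0
(Z + H(1)*(-54)) + r(2 - 1*(-4)) = (95 + 0*(-54)) + 217 = (95 + 0) + 217 = 95 + 217 = 312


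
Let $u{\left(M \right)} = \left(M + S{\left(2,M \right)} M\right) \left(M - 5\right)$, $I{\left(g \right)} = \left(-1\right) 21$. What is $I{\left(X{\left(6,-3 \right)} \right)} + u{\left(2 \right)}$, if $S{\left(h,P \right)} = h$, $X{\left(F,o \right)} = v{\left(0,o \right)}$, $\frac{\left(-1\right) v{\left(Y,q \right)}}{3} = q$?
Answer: $-39$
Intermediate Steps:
$v{\left(Y,q \right)} = - 3 q$
$X{\left(F,o \right)} = - 3 o$
$I{\left(g \right)} = -21$
$u{\left(M \right)} = 3 M \left(-5 + M\right)$ ($u{\left(M \right)} = \left(M + 2 M\right) \left(M - 5\right) = 3 M \left(-5 + M\right)$)
$I{\left(X{\left(6,-3 \right)} \right)} + u{\left(2 \right)} = -21 + 3 \cdot 2 \left(-5 + 2\right) = -21 + 3 \cdot 2 \left(-3\right) = -21 - 18 = -39$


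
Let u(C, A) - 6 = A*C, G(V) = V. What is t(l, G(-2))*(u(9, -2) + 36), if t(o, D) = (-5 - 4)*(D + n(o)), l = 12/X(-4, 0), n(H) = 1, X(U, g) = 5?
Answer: 216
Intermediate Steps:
u(C, A) = 6 + A*C
l = 12/5 ≈ 2.4000
t(o, D) = -9 - 9*D (t(o, D) = (-5 - 4)*(D + 1) = -9*(1 + D) = -9 - 9*D)
t(l, G(-2))*(u(9, -2) + 36) = (-9 - 9*(-2))*((6 - 2*9) + 36) = (-9 + 18)*((6 - 18) + 36) = 9*(-12 + 36) = 9*24 = 216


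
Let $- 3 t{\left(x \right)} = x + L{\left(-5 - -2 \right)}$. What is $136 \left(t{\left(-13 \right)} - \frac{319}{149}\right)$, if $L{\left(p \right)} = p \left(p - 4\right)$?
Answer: $- \frac{292264}{447} \approx -653.83$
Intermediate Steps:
$L{\left(p \right)} = p \left(-4 + p\right)$
$t{\left(x \right)} = -7 - \frac{x}{3}$ ($t{\left(x \right)} = - \frac{x + \left(-5 - -2\right) \left(-4 - 3\right)}{3} = - \frac{x + \left(-5 + 2\right) \left(-4 + \left(-5 + 2\right)\right)}{3} = - \frac{x - 3 \left(-4 - 3\right)}{3} = - \frac{x - -21}{3} = - \frac{x + 21}{3} = - \frac{21 + x}{3} = -7 - \frac{x}{3}$)
$136 \left(t{\left(-13 \right)} - \frac{319}{149}\right) = 136 \left(\left(-7 - - \frac{13}{3}\right) - \frac{319}{149}\right) = 136 \left(\left(-7 + \frac{13}{3}\right) - \frac{319}{149}\right) = 136 \left(- \frac{8}{3} - \frac{319}{149}\right) = 136 \left(- \frac{2149}{447}\right) = - \frac{292264}{447}$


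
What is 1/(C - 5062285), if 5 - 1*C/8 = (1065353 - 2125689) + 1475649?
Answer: -1/8384749 ≈ -1.1926e-7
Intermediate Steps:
C = -3322464 (C = 40 - 8*((1065353 - 2125689) + 1475649) = 40 - 8*(-1060336 + 1475649) = 40 - 8*415313 = 40 - 3322504 = -3322464)
1/(C - 5062285) = 1/(-3322464 - 5062285) = 1/(-8384749) = -1/8384749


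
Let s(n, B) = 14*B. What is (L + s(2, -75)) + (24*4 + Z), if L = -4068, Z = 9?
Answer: -5013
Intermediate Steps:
(L + s(2, -75)) + (24*4 + Z) = (-4068 + 14*(-75)) + (24*4 + 9) = (-4068 - 1050) + (96 + 9) = -5118 + 105 = -5013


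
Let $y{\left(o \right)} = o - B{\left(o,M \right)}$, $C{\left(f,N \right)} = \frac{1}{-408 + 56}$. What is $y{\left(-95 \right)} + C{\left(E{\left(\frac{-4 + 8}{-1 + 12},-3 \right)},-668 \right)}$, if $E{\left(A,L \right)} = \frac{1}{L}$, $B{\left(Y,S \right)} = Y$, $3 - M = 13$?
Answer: $- \frac{1}{352} \approx -0.0028409$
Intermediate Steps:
$M = -10$ ($M = 3 - 13 = -10$)
$C{\left(f,N \right)} = - \frac{1}{352}$ ($C{\left(f,N \right)} = \frac{1}{-352} = - \frac{1}{352}$)
$y{\left(o \right)} = 0$ ($y{\left(o \right)} = o - o = 0$)
$y{\left(-95 \right)} + C{\left(E{\left(\frac{-4 + 8}{-1 + 12},-3 \right)},-668 \right)} = 0 - \frac{1}{352} = - \frac{1}{352}$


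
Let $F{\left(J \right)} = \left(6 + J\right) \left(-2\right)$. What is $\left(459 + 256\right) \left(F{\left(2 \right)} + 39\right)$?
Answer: $16445$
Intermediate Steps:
$F{\left(J \right)} = -12 - 2 J$
$\left(459 + 256\right) \left(F{\left(2 \right)} + 39\right) = \left(459 + 256\right) \left(\left(-12 - 4\right) + 39\right) = 715 \left(\left(-12 - 4\right) + 39\right) = 715 \left(-16 + 39\right) = 715 \cdot 23 = 16445$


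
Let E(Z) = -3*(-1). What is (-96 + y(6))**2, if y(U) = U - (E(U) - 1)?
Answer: 8464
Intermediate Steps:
E(Z) = 3
y(U) = -2 + U (y(U) = U - (3 - 1) = U - 1*2 = U - 2 = -2 + U)
(-96 + y(6))**2 = (-96 + (-2 + 6))**2 = (-96 + 4)**2 = (-92)**2 = 8464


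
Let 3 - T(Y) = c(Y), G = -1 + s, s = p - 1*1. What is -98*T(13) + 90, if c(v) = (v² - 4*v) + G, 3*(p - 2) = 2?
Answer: 33982/3 ≈ 11327.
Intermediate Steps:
p = 8/3 (p = 2 + (⅓)*2 = 2 + ⅔ = 8/3 ≈ 2.6667)
s = 5/3 (s = 8/3 - 1*1 = 8/3 - 1 = 5/3 ≈ 1.6667)
G = ⅔ (G = -1 + 5/3 = ⅔ ≈ 0.66667)
c(v) = ⅔ + v² - 4*v (c(v) = (v² - 4*v) + ⅔ = ⅔ + v² - 4*v)
T(Y) = 7/3 - Y² + 4*Y (T(Y) = 3 - (⅔ + Y² - 4*Y) = 3 + (-⅔ - Y² + 4*Y) = 7/3 - Y² + 4*Y)
-98*T(13) + 90 = -98*(7/3 - 1*13² + 4*13) + 90 = -98*(7/3 - 1*169 + 52) + 90 = -98*(7/3 - 169 + 52) + 90 = -98*(-344/3) + 90 = 33712/3 + 90 = 33982/3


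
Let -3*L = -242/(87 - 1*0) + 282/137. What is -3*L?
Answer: -8620/11919 ≈ -0.72322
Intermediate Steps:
L = 8620/35757 (L = -(-242/(87 - 1*0) + 282/137)/3 = -(-242/(87 + 0) + 282*(1/137))/3 = -(-242/87 + 282/137)/3 = -⅓*(-8620/11919) = 8620/35757 ≈ 0.24107)
-3*L = -3*8620/35757 = -8620/11919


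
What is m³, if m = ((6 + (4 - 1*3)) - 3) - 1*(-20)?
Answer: 13824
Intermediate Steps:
m = 24 (m = ((6 + (4 - 3)) - 3) + 20 = ((6 + 1) - 3) + 20 = (7 - 3) + 20 = 4 + 20 = 24)
m³ = 24³ = 13824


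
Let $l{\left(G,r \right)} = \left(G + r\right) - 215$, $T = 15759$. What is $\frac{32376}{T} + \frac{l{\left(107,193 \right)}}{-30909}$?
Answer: $\frac{111041141}{54121659} \approx 2.0517$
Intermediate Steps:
$l{\left(G,r \right)} = -215 + G + r$
$\frac{32376}{T} + \frac{l{\left(107,193 \right)}}{-30909} = \frac{32376}{15759} + \frac{-215 + 107 + 193}{-30909} = 32376 \cdot \frac{1}{15759} + 85 \left(- \frac{1}{30909}\right) = \frac{10792}{5253} - \frac{85}{30909} = \frac{111041141}{54121659}$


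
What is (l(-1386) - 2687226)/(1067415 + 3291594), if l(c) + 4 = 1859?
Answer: -2685371/4359009 ≈ -0.61605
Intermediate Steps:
l(c) = 1855 (l(c) = -4 + 1859 = 1855)
(l(-1386) - 2687226)/(1067415 + 3291594) = (1855 - 2687226)/(1067415 + 3291594) = -2685371/4359009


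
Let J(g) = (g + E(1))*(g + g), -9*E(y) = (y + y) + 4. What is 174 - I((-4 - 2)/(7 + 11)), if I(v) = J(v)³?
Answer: 4690/27 ≈ 173.70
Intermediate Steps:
E(y) = -4/9 - 2*y/9 (E(y) = -((y + y) + 4)/9 = -(2*y + 4)/9 = -(4 + 2*y)/9 = -4/9 - 2*y/9)
J(g) = 2*g*(-⅔ + g) (J(g) = (g + (-4/9 - 2/9*1))*(g + g) = (g + (-4/9 - 2/9))*(2*g) = (g - ⅔)*(2*g) = (-⅔ + g)*(2*g) = 2*g*(-⅔ + g))
I(v) = 8*v³*(-2 + 3*v)³/27 (I(v) = (2*v*(-2 + 3*v)/3)³ = 8*v³*(-2 + 3*v)³/27)
174 - I((-4 - 2)/(7 + 11)) = 174 - 8*((-4 - 2)/(7 + 11))³*(-2 + 3*((-4 - 2)/(7 + 11)))³/27 = 174 - 8*(-6/18)³*(-2 + 3*(-6/18))³/27 = 174 - 8*(-6*1/18)³*(-2 + 3*(-6*1/18))³/27 = 174 - 8*(-⅓)³*(-2 + 3*(-⅓))³/27 = 174 - 8*(-1)*(-2 - 1)³/(27*27) = 174 - 8*(-1)*(-3)³/(27*27) = 174 - 8*(-1)*(-27)/(27*27) = 174 - 1*8/27 = 174 - 8/27 = 4690/27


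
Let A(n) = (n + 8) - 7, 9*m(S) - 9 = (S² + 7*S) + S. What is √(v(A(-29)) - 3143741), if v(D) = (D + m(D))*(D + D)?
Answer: I*√28311421/3 ≈ 1773.6*I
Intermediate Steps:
m(S) = 1 + S²/9 + 8*S/9 (m(S) = 1 + ((S² + 7*S) + S)/9 = 1 + (S² + 8*S)/9 = 1 + (S²/9 + 8*S/9) = 1 + S²/9 + 8*S/9)
A(n) = 1 + n (A(n) = (8 + n) - 7 = 1 + n)
v(D) = 2*D*(1 + D²/9 + 17*D/9) (v(D) = (D + (1 + D²/9 + 8*D/9))*(D + D) = (1 + D²/9 + 17*D/9)*(2*D) = 2*D*(1 + D²/9 + 17*D/9))
√(v(A(-29)) - 3143741) = √(2*(1 - 29)*(9 + (1 - 29)² + 17*(1 - 29))/9 - 3143741) = √((2/9)*(-28)*(9 + (-28)² + 17*(-28)) - 3143741) = √((2/9)*(-28)*(9 + 784 - 476) - 3143741) = √((2/9)*(-28)*317 - 3143741) = √(-17752/9 - 3143741) = √(-28311421/9) = I*√28311421/3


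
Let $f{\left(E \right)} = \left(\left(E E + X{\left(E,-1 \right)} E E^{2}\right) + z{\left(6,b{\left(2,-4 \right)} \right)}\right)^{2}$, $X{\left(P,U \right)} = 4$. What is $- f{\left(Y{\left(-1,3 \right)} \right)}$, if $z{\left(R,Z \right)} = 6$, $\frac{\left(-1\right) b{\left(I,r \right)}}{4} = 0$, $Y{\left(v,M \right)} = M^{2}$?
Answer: $-9018009$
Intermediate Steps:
$b{\left(I,r \right)} = 0$ ($b{\left(I,r \right)} = \left(-4\right) 0 = 0$)
$f{\left(E \right)} = \left(6 + E^{2} + 4 E^{3}\right)^{2}$ ($f{\left(E \right)} = \left(\left(E E + 4 E E^{2}\right) + 6\right)^{2} = \left(\left(E^{2} + 4 E^{3}\right) + 6\right)^{2} = \left(6 + E^{2} + 4 E^{3}\right)^{2}$)
$- f{\left(Y{\left(-1,3 \right)} \right)} = - \left(6 + \left(3^{2}\right)^{2} + 4 \left(3^{2}\right)^{3}\right)^{2} = - \left(6 + 9^{2} + 4 \cdot 9^{3}\right)^{2} = - \left(6 + 81 + 4 \cdot 729\right)^{2} = - \left(6 + 81 + 2916\right)^{2} = - 3003^{2} = \left(-1\right) 9018009 = -9018009$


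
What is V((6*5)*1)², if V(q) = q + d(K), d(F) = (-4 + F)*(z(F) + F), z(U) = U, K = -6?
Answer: 22500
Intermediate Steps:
d(F) = 2*F*(-4 + F) (d(F) = (-4 + F)*(F + F) = (-4 + F)*(2*F) = 2*F*(-4 + F))
V(q) = 120 + q (V(q) = q + 2*(-6)*(-4 - 6) = q + 2*(-6)*(-10) = q + 120 = 120 + q)
V((6*5)*1)² = (120 + (6*5)*1)² = (120 + 30*1)² = (120 + 30)² = 150² = 22500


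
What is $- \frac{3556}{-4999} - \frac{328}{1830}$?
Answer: $\frac{2433904}{4574085} \approx 0.53211$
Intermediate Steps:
$- \frac{3556}{-4999} - \frac{328}{1830} = \left(-3556\right) \left(- \frac{1}{4999}\right) - \frac{164}{915} = \frac{3556}{4999} - \frac{164}{915} = \frac{2433904}{4574085}$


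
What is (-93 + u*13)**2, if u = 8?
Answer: 121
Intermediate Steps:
(-93 + u*13)**2 = (-93 + 8*13)**2 = (-93 + 104)**2 = 11**2 = 121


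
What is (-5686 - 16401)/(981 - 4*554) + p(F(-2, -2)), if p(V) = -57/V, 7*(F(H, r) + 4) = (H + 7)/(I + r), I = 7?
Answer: 27926/855 ≈ 32.662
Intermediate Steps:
F(H, r) = -4 + (7 + H)/(7*(7 + r)) (F(H, r) = -4 + ((H + 7)/(7 + r))/7 = -4 + ((7 + H)/(7 + r))/7 = -4 + (7 + H)/(7*(7 + r)))
(-5686 - 16401)/(981 - 4*554) + p(F(-2, -2)) = (-5686 - 16401)/(981 - 4*554) - 57*7*(7 - 2)/(-189 - 2 - 28*(-2)) = -22087/(981 - 2216) - 57*35/(-189 - 2 + 56) = -22087/(-1235) - 57/((1/7)*(1/5)*(-135)) = -22087*(-1/1235) - 57/(-27/7) = 1699/95 - 57*(-7/27) = 1699/95 + 133/9 = 27926/855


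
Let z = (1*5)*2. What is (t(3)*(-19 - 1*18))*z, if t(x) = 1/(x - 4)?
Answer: 370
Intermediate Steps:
t(x) = 1/(-4 + x)
z = 10 (z = 5*2 = 10)
(t(3)*(-19 - 1*18))*z = ((-19 - 1*18)/(-4 + 3))*10 = ((-19 - 18)/(-1))*10 = -1*(-37)*10 = 37*10 = 370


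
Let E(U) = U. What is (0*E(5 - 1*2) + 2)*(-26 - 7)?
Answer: -66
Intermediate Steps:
(0*E(5 - 1*2) + 2)*(-26 - 7) = (0*(5 - 1*2) + 2)*(-26 - 7) = (0*(5 - 2) + 2)*(-33) = (0*3 + 2)*(-33) = (0 + 2)*(-33) = 2*(-33) = -66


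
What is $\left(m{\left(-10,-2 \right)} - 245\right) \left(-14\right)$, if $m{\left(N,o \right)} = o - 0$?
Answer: $3458$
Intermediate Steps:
$m{\left(N,o \right)} = o$ ($m{\left(N,o \right)} = o + 0 = o$)
$\left(m{\left(-10,-2 \right)} - 245\right) \left(-14\right) = \left(-2 - 245\right) \left(-14\right) = \left(-247\right) \left(-14\right) = 3458$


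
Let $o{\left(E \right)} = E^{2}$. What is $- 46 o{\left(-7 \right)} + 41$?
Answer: $-2213$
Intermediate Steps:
$- 46 o{\left(-7 \right)} + 41 = - 46 \left(-7\right)^{2} + 41 = \left(-46\right) 49 + 41 = -2254 + 41 = -2213$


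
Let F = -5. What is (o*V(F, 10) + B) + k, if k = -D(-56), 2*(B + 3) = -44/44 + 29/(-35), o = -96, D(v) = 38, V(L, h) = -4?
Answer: 11973/35 ≈ 342.09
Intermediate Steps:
B = -137/35 (B = -3 + (-44/44 + 29/(-35))/2 = -3 + (-44*1/44 + 29*(-1/35))/2 = -3 + (-1 - 29/35)/2 = -3 + (½)*(-64/35) = -3 - 32/35 = -137/35 ≈ -3.9143)
k = -38 (k = -1*38 = -38)
(o*V(F, 10) + B) + k = (-96*(-4) - 137/35) - 38 = (384 - 137/35) - 38 = 13303/35 - 38 = 11973/35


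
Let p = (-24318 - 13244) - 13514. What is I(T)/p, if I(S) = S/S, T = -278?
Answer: -1/51076 ≈ -1.9579e-5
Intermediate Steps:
p = -51076 (p = -37562 - 13514 = -51076)
I(S) = 1
I(T)/p = 1/(-51076) = 1*(-1/51076) = -1/51076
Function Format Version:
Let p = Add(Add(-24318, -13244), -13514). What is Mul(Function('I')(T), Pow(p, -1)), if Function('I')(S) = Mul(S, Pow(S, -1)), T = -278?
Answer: Rational(-1, 51076) ≈ -1.9579e-5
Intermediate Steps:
p = -51076 (p = Add(-37562, -13514) = -51076)
Function('I')(S) = 1
Mul(Function('I')(T), Pow(p, -1)) = Mul(1, Pow(-51076, -1)) = Mul(1, Rational(-1, 51076)) = Rational(-1, 51076)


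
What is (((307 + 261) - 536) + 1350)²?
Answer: 1909924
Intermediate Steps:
(((307 + 261) - 536) + 1350)² = ((568 - 536) + 1350)² = (32 + 1350)² = 1382² = 1909924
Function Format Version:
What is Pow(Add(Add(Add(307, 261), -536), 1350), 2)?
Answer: 1909924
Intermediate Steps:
Pow(Add(Add(Add(307, 261), -536), 1350), 2) = Pow(Add(Add(568, -536), 1350), 2) = Pow(Add(32, 1350), 2) = Pow(1382, 2) = 1909924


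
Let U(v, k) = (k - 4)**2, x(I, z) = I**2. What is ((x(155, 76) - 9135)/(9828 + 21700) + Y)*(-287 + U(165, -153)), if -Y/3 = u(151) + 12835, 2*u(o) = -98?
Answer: -7365461724127/7882 ≈ -9.3447e+8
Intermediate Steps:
u(o) = -49 (u(o) = (1/2)*(-98) = -49)
Y = -38358 (Y = -3*(-49 + 12835) = -3*12786 = -38358)
U(v, k) = (-4 + k)**2
((x(155, 76) - 9135)/(9828 + 21700) + Y)*(-287 + U(165, -153)) = ((155**2 - 9135)/(9828 + 21700) - 38358)*(-287 + (-4 - 153)**2) = ((24025 - 9135)/31528 - 38358)*(-287 + (-157)**2) = (14890*(1/31528) - 38358)*(-287 + 24649) = (7445/15764 - 38358)*24362 = -604668067/15764*24362 = -7365461724127/7882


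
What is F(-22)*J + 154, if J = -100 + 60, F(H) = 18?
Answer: -566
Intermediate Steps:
J = -40
F(-22)*J + 154 = 18*(-40) + 154 = -720 + 154 = -566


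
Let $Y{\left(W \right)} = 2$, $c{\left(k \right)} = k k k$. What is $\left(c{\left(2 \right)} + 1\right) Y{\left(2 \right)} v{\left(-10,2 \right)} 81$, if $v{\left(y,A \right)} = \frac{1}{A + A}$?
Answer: $\frac{729}{2} \approx 364.5$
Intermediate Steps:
$c{\left(k \right)} = k^{3}$ ($c{\left(k \right)} = k^{2} k = k^{3}$)
$v{\left(y,A \right)} = \frac{1}{2 A}$
$\left(c{\left(2 \right)} + 1\right) Y{\left(2 \right)} v{\left(-10,2 \right)} 81 = \left(2^{3} + 1\right) 2 \frac{1}{2 \cdot 2} \cdot 81 = \left(8 + 1\right) 2 \cdot \frac{1}{2} \cdot \frac{1}{2} \cdot 81 = 9 \cdot 2 \cdot \frac{1}{4} \cdot 81 = 18 \cdot \frac{1}{4} \cdot 81 = \frac{9}{2} \cdot 81 = \frac{729}{2}$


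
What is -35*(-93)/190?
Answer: 651/38 ≈ 17.132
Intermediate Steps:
-35*(-93)/190 = 3255*(1/190) = 651/38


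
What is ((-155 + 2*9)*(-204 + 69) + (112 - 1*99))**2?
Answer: 342546064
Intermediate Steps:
((-155 + 2*9)*(-204 + 69) + (112 - 1*99))**2 = ((-155 + 18)*(-135) + (112 - 99))**2 = (-137*(-135) + 13)**2 = (18495 + 13)**2 = 18508**2 = 342546064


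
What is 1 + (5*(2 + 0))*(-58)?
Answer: -579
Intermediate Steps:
1 + (5*(2 + 0))*(-58) = 1 + (5*2)*(-58) = 1 + 10*(-58) = 1 - 580 = -579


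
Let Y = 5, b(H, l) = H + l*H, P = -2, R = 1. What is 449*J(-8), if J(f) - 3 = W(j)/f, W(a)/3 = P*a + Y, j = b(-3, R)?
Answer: -12123/8 ≈ -1515.4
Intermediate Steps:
b(H, l) = H + H*l
j = -6 (j = -3*(1 + 1) = -3*2 = -6)
W(a) = 15 - 6*a (W(a) = 3*(-2*a + 5) = 3*(5 - 2*a) = 15 - 6*a)
J(f) = 3 + 51/f (J(f) = 3 + (15 - 6*(-6))/f = 3 + (15 + 36)/f = 3 + 51/f)
449*J(-8) = 449*(3 + 51/(-8)) = 449*(3 + 51*(-⅛)) = 449*(3 - 51/8) = 449*(-27/8) = -12123/8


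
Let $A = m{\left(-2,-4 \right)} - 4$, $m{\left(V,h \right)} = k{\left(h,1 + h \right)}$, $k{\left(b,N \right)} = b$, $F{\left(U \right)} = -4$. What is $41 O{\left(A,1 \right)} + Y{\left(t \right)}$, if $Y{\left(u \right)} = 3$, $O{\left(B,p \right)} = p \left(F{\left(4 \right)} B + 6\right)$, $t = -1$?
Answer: $1561$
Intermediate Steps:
$m{\left(V,h \right)} = h$
$A = -8$ ($A = -4 - 4 = -8$)
$O{\left(B,p \right)} = p \left(6 - 4 B\right)$ ($O{\left(B,p \right)} = p \left(- 4 B + 6\right) = p \left(6 - 4 B\right)$)
$41 O{\left(A,1 \right)} + Y{\left(t \right)} = 41 \cdot 2 \cdot 1 \left(3 - -16\right) + 3 = 41 \cdot 2 \cdot 1 \left(3 + 16\right) + 3 = 41 \cdot 2 \cdot 1 \cdot 19 + 3 = 41 \cdot 38 + 3 = 1558 + 3 = 1561$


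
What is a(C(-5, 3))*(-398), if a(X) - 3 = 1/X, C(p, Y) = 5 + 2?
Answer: -8756/7 ≈ -1250.9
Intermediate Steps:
C(p, Y) = 7
a(X) = 3 + 1/X
a(C(-5, 3))*(-398) = (3 + 1/7)*(-398) = (22/7)*(-398) = -8756/7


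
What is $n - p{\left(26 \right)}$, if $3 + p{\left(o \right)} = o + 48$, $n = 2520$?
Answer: $2449$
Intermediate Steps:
$p{\left(o \right)} = 45 + o$ ($p{\left(o \right)} = -3 + \left(o + 48\right) = -3 + \left(48 + o\right) = 45 + o$)
$n - p{\left(26 \right)} = 2520 - \left(45 + 26\right) = 2520 - 71 = 2449$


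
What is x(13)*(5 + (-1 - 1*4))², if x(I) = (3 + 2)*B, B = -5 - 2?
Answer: 0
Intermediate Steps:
B = -7
x(I) = -35 (x(I) = (3 + 2)*(-7) = 5*(-7) = -35)
x(13)*(5 + (-1 - 1*4))² = -35*(5 + (-1 - 1*4))² = -35*(5 + (-1 - 4))² = -35*(5 - 5)² = -35*0² = -35*0 = 0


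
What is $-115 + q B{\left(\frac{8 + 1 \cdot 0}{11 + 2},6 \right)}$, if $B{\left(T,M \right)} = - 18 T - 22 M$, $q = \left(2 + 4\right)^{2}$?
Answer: $- \frac{68455}{13} \approx -5265.8$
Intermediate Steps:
$q = 36$ ($q = 6^{2} = 36$)
$B{\left(T,M \right)} = - 22 M - 18 T$
$-115 + q B{\left(\frac{8 + 1 \cdot 0}{11 + 2},6 \right)} = -115 + 36 \left(\left(-22\right) 6 - 18 \frac{8 + 1 \cdot 0}{11 + 2}\right) = -115 + 36 \left(-132 - 18 \frac{8 + 0}{13}\right) = -115 + 36 \left(-132 - 18 \cdot 8 \cdot \frac{1}{13}\right) = -115 + 36 \left(-132 - \frac{144}{13}\right) = -115 + 36 \left(- \frac{1860}{13}\right) = -115 - \frac{66960}{13} = - \frac{68455}{13}$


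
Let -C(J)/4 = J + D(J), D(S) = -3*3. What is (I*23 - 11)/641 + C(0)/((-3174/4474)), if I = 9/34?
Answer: -585126479/11529026 ≈ -50.752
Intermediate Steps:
D(S) = -9
I = 9/34 (I = 9*(1/34) = 9/34 ≈ 0.26471)
C(J) = 36 - 4*J (C(J) = -4*(J - 9) = -4*(-9 + J) = 36 - 4*J)
(I*23 - 11)/641 + C(0)/((-3174/4474)) = ((9/34)*23 - 11)/641 + (36 - 4*0)/((-3174/4474)) = (207/34 - 11)*(1/641) + (36 + 0)/((-3174*1/4474)) = -167/34*1/641 + 36/(-1587/2237) = -167/21794 + 36*(-2237/1587) = -167/21794 - 26844/529 = -585126479/11529026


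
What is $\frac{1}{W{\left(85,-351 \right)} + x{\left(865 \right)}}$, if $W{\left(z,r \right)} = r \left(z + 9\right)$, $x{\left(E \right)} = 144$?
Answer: $- \frac{1}{32850} \approx -3.0441 \cdot 10^{-5}$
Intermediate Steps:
$W{\left(z,r \right)} = r \left(9 + z\right)$
$\frac{1}{W{\left(85,-351 \right)} + x{\left(865 \right)}} = \frac{1}{- 351 \left(9 + 85\right) + 144} = \frac{1}{\left(-351\right) 94 + 144} = \frac{1}{-32994 + 144} = \frac{1}{-32850} = - \frac{1}{32850}$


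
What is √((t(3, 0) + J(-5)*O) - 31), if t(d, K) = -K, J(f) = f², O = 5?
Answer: √94 ≈ 9.6954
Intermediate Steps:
√((t(3, 0) + J(-5)*O) - 31) = √((-1*0 + (-5)²*5) - 31) = √((0 + 25*5) - 31) = √((0 + 125) - 31) = √(125 - 31) = √94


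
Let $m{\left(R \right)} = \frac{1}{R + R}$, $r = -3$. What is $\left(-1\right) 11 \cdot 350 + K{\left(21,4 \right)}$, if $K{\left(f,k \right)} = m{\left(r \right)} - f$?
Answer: $- \frac{23227}{6} \approx -3871.2$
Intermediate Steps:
$m{\left(R \right)} = \frac{1}{2 R}$
$K{\left(f,k \right)} = - \frac{1}{6} - f$ ($K{\left(f,k \right)} = \frac{1}{2 \left(-3\right)} - f = \frac{1}{2} \left(- \frac{1}{3}\right) - f = - \frac{1}{6} - f$)
$\left(-1\right) 11 \cdot 350 + K{\left(21,4 \right)} = \left(-1\right) 11 \cdot 350 - \frac{127}{6} = \left(-11\right) 350 - \frac{127}{6} = -3850 - \frac{127}{6} = - \frac{23227}{6}$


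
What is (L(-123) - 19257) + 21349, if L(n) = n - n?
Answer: 2092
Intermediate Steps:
L(n) = 0
(L(-123) - 19257) + 21349 = (0 - 19257) + 21349 = -19257 + 21349 = 2092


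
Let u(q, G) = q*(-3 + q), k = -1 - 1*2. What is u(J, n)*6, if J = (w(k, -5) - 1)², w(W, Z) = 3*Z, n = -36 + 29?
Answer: 388608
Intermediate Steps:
n = -7
k = -3 (k = -1 - 2 = -3)
J = 256 (J = (3*(-5) - 1)² = (-15 - 1)² = (-16)² = 256)
u(J, n)*6 = (256*(-3 + 256))*6 = (256*253)*6 = 64768*6 = 388608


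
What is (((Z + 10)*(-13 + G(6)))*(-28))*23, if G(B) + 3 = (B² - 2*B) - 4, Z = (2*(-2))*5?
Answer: 25760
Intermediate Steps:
Z = -20 (Z = -4*5 = -20)
G(B) = -7 + B² - 2*B (G(B) = -3 + ((B² - 2*B) - 4) = -3 + (-4 + B² - 2*B) = -7 + B² - 2*B)
(((Z + 10)*(-13 + G(6)))*(-28))*23 = (((-20 + 10)*(-13 + (-7 + 6² - 2*6)))*(-28))*23 = (-10*(-13 + (-7 + 36 - 12))*(-28))*23 = (-10*(-13 + 17)*(-28))*23 = (-10*4*(-28))*23 = -40*(-28)*23 = 1120*23 = 25760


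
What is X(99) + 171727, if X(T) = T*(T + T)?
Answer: 191329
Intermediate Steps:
X(T) = 2*T² (X(T) = T*(2*T) = 2*T²)
X(99) + 171727 = 2*99² + 171727 = 2*9801 + 171727 = 19602 + 171727 = 191329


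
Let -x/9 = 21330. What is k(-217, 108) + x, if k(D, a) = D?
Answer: -192187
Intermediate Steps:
x = -191970 (x = -9*21330 = -191970)
k(-217, 108) + x = -217 - 191970 = -192187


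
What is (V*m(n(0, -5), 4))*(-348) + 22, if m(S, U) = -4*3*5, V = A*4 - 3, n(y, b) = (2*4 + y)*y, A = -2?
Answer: -229658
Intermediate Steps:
n(y, b) = y*(8 + y) (n(y, b) = (8 + y)*y = y*(8 + y))
V = -11 (V = -2*4 - 3 = -8 - 3 = -11)
m(S, U) = -60 (m(S, U) = -12*5 = -60)
(V*m(n(0, -5), 4))*(-348) + 22 = -11*(-60)*(-348) + 22 = 660*(-348) + 22 = -229680 + 22 = -229658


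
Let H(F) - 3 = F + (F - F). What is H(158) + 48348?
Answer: 48509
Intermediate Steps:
H(F) = 3 + F (H(F) = 3 + (F + (F - F)) = 3 + (F + 0) = 3 + F)
H(158) + 48348 = (3 + 158) + 48348 = 161 + 48348 = 48509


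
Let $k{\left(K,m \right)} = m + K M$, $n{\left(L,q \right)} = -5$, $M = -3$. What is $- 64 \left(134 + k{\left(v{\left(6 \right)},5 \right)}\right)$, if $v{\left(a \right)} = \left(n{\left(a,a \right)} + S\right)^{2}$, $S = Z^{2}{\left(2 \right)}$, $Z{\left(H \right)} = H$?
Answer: $-8704$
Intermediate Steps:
$S = 4$ ($S = 2^{2} = 4$)
$v{\left(a \right)} = 1$ ($v{\left(a \right)} = \left(-5 + 4\right)^{2} = \left(-1\right)^{2} = 1$)
$k{\left(K,m \right)} = m - 3 K$ ($k{\left(K,m \right)} = m + K \left(-3\right) = m - 3 K$)
$- 64 \left(134 + k{\left(v{\left(6 \right)},5 \right)}\right) = - 64 \left(134 + \left(5 - 3\right)\right) = - 64 \left(134 + 2\right) = \left(-64\right) 136 = -8704$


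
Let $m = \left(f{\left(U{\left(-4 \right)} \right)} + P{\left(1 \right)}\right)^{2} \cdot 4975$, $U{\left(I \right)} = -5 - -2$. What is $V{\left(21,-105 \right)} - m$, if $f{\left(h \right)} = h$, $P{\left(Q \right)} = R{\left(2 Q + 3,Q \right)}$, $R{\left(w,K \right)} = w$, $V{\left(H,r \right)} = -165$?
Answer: $-20065$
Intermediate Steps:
$P{\left(Q \right)} = 3 + 2 Q$ ($P{\left(Q \right)} = 2 Q + 3 = 3 + 2 Q$)
$U{\left(I \right)} = -3$ ($U{\left(I \right)} = -5 + 2 = -3$)
$m = 19900$ ($m = \left(-3 + \left(3 + 2 \cdot 1\right)\right)^{2} \cdot 4975 = \left(-3 + \left(3 + 2\right)\right)^{2} \cdot 4975 = \left(-3 + 5\right)^{2} \cdot 4975 = 2^{2} \cdot 4975 = 4 \cdot 4975 = 19900$)
$V{\left(21,-105 \right)} - m = -165 - 19900 = -20065$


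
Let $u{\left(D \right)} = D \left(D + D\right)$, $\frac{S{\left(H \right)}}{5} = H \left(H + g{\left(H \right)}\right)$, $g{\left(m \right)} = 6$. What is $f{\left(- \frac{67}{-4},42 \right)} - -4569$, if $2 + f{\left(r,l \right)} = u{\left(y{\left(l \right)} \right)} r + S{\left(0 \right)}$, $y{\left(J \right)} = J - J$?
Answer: $4567$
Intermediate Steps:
$y{\left(J \right)} = 0$
$S{\left(H \right)} = 5 H \left(6 + H\right)$ ($S{\left(H \right)} = 5 H \left(H + 6\right) = 5 H \left(6 + H\right)$)
$u{\left(D \right)} = 2 D^{2}$ ($u{\left(D \right)} = D 2 D = 2 D^{2}$)
$f{\left(r,l \right)} = -2$ ($f{\left(r,l \right)} = -2 + \left(2 \cdot 0^{2} r + 5 \cdot 0 \left(6 + 0\right)\right) = -2 + \left(2 \cdot 0 r + 5 \cdot 0 \cdot 6\right) = -2 + \left(0 r + 0\right) = -2 + \left(0 + 0\right) = -2 + 0 = -2$)
$f{\left(- \frac{67}{-4},42 \right)} - -4569 = -2 - -4569 = -2 + 4569 = 4567$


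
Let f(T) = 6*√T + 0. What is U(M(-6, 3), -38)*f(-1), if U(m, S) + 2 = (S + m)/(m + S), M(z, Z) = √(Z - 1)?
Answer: -6*I ≈ -6.0*I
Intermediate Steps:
M(z, Z) = √(-1 + Z)
f(T) = 6*√T
U(m, S) = -1 (U(m, S) = -2 + (S + m)/(m + S) = -2 + (S + m)/(S + m) = -2 + 1 = -1)
U(M(-6, 3), -38)*f(-1) = -6*√(-1) = -6*I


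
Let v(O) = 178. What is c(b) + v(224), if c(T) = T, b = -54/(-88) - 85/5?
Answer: 7111/44 ≈ 161.61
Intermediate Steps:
b = -721/44 (b = -54*(-1/88) - 85*1/5 = 27/44 - 17 = -721/44 ≈ -16.386)
c(b) + v(224) = -721/44 + 178 = 7111/44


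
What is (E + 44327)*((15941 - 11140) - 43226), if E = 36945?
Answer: -3122876600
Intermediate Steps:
(E + 44327)*((15941 - 11140) - 43226) = (36945 + 44327)*((15941 - 11140) - 43226) = 81272*(4801 - 43226) = 81272*(-38425) = -3122876600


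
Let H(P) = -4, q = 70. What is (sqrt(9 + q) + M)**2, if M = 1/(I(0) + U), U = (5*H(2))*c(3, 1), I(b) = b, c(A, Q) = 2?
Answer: 126401/1600 - sqrt(79)/20 ≈ 78.556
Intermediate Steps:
U = -40 (U = (5*(-4))*2 = -20*2 = -40)
M = -1/40 (M = 1/(0 - 40) = 1/(-40) = -1/40 ≈ -0.025000)
(sqrt(9 + q) + M)**2 = (sqrt(9 + 70) - 1/40)**2 = (sqrt(79) - 1/40)**2 = (-1/40 + sqrt(79))**2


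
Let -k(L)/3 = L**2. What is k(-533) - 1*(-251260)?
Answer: -601007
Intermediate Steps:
k(L) = -3*L**2
k(-533) - 1*(-251260) = -3*(-533)**2 - 1*(-251260) = -3*284089 + 251260 = -852267 + 251260 = -601007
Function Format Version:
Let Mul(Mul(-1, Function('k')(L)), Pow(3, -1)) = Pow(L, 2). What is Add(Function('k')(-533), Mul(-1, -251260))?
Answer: -601007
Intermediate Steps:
Function('k')(L) = Mul(-3, Pow(L, 2))
Add(Function('k')(-533), Mul(-1, -251260)) = Add(Mul(-3, Pow(-533, 2)), Mul(-1, -251260)) = Add(Mul(-3, 284089), 251260) = Add(-852267, 251260) = -601007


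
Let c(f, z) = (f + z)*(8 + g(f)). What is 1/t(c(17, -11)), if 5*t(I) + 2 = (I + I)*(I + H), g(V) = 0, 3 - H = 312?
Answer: -5/25058 ≈ -0.00019954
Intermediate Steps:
H = -309 (H = 3 - 1*312 = 3 - 312 = -309)
c(f, z) = 8*f + 8*z (c(f, z) = (f + z)*(8 + 0) = (f + z)*8 = 8*f + 8*z)
t(I) = -2/5 + 2*I*(-309 + I)/5 (t(I) = -2/5 + ((I + I)*(I - 309))/5 = -2/5 + ((2*I)*(-309 + I))/5 = -2/5 + (2*I*(-309 + I))/5 = -2/5 + 2*I*(-309 + I)/5)
1/t(c(17, -11)) = 1/(-2/5 - 618*(8*17 + 8*(-11))/5 + 2*(8*17 + 8*(-11))**2/5) = 1/(-2/5 - 618*(136 - 88)/5 + 2*(136 - 88)**2/5) = 1/(-2/5 - 618/5*48 + (2/5)*48**2) = 1/(-2/5 - 29664/5 + (2/5)*2304) = 1/(-2/5 - 29664/5 + 4608/5) = 1/(-25058/5) = -5/25058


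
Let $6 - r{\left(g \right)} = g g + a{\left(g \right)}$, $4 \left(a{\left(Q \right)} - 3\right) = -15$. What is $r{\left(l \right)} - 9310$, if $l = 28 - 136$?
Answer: $- \frac{83869}{4} \approx -20967.0$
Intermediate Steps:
$a{\left(Q \right)} = - \frac{3}{4}$ ($a{\left(Q \right)} = 3 + \frac{1}{4} \left(-15\right) = 3 - \frac{15}{4} = - \frac{3}{4}$)
$l = -108$
$r{\left(g \right)} = \frac{27}{4} - g^{2}$ ($r{\left(g \right)} = 6 - \left(g g - \frac{3}{4}\right) = 6 - \left(g^{2} - \frac{3}{4}\right) = 6 - \left(- \frac{3}{4} + g^{2}\right) = \frac{27}{4} - g^{2}$)
$r{\left(l \right)} - 9310 = \left(\frac{27}{4} - \left(-108\right)^{2}\right) - 9310 = \left(\frac{27}{4} - 11664\right) - 9310 = - \frac{46629}{4} - 9310 = - \frac{83869}{4}$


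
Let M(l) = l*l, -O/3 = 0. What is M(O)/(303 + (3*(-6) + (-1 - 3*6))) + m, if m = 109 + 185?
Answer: 294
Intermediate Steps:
O = 0 (O = -3*0 = 0)
M(l) = l²
m = 294
M(O)/(303 + (3*(-6) + (-1 - 3*6))) + m = 0²/(303 + (3*(-6) + (-1 - 3*6))) + 294 = 0/(303 + (-18 + (-1 - 18))) + 294 = 0/(303 + (-18 - 19)) + 294 = 0/(303 - 37) + 294 = 0/266 + 294 = 0*(1/266) + 294 = 0 + 294 = 294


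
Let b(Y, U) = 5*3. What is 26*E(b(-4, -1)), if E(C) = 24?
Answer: 624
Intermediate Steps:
b(Y, U) = 15
26*E(b(-4, -1)) = 26*24 = 624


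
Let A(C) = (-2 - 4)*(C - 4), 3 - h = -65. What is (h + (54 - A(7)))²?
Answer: 19600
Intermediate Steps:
h = 68 (h = 3 - 1*(-65) = 3 + 65 = 68)
A(C) = 24 - 6*C (A(C) = -6*(-4 + C) = 24 - 6*C)
(h + (54 - A(7)))² = (68 + (54 - (24 - 6*7)))² = (68 + (54 - (24 - 42)))² = (68 + (54 - 1*(-18)))² = (68 + (54 + 18))² = (68 + 72)² = 140² = 19600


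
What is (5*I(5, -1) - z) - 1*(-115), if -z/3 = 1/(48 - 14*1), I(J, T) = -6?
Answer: 2893/34 ≈ 85.088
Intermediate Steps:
z = -3/34 (z = -3/(48 - 14*1) = -3/(48 - 14) = -3/34 ≈ -0.088235)
(5*I(5, -1) - z) - 1*(-115) = (5*(-6) - 1*(-3/34)) - 1*(-115) = (-30 + 3/34) + 115 = -1017/34 + 115 = 2893/34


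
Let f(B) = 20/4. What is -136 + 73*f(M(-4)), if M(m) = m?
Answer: 229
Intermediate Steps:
f(B) = 5 (f(B) = 20*(¼) = 5)
-136 + 73*f(M(-4)) = -136 + 73*5 = -136 + 365 = 229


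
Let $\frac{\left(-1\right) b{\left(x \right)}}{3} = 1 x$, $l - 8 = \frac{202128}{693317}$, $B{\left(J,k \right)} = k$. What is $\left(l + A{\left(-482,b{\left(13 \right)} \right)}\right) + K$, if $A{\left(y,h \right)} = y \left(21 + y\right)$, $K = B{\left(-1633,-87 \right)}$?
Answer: $\frac{154001854119}{693317} \approx 2.2212 \cdot 10^{5}$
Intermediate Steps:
$l = \frac{5748664}{693317}$ ($l = 8 + \frac{202128}{693317} = \frac{5748664}{693317} \approx 8.2915$)
$b{\left(x \right)} = - 3 x$ ($b{\left(x \right)} = - 3 \cdot 1 x = - 3 x$)
$K = -87$
$\left(l + A{\left(-482,b{\left(13 \right)} \right)}\right) + K = \left(\frac{5748664}{693317} - 482 \left(21 - 482\right)\right) - 87 = \left(\frac{5748664}{693317} - -222202\right) - 87 = \left(\frac{5748664}{693317} + 222202\right) - 87 = \frac{154062172698}{693317} - 87 = \frac{154001854119}{693317}$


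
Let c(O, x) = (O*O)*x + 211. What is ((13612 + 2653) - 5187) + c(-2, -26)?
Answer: 11185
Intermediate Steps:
c(O, x) = 211 + x*O**2 (c(O, x) = O**2*x + 211 = x*O**2 + 211 = 211 + x*O**2)
((13612 + 2653) - 5187) + c(-2, -26) = ((13612 + 2653) - 5187) + (211 - 26*(-2)**2) = (16265 - 5187) + (211 - 26*4) = 11078 + (211 - 104) = 11078 + 107 = 11185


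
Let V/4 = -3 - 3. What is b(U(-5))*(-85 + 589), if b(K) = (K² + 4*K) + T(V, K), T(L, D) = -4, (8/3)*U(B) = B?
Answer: -32193/8 ≈ -4024.1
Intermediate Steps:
V = -24 (V = 4*(-3 - 3) = 4*(-6) = -24)
U(B) = 3*B/8
b(K) = -4 + K² + 4*K (b(K) = (K² + 4*K) - 4 = -4 + K² + 4*K)
b(U(-5))*(-85 + 589) = (-4 + ((3/8)*(-5))² + 4*((3/8)*(-5)))*(-85 + 589) = (-4 + (-15/8)² + 4*(-15/8))*504 = (-4 + 225/64 - 15/2)*504 = -511/64*504 = -32193/8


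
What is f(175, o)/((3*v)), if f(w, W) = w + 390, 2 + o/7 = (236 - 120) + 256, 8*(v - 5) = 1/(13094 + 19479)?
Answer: 147229960/3908763 ≈ 37.667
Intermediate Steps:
v = 1302921/260584 (v = 5 + 1/(8*(13094 + 19479)) = 5 + (⅛)/32573 = 5 + (⅛)*(1/32573) = 5 + 1/260584 = 1302921/260584 ≈ 5.0000)
o = 2590 (o = -14 + 7*((236 - 120) + 256) = -14 + 7*(116 + 256) = -14 + 7*372 = -14 + 2604 = 2590)
f(w, W) = 390 + w
f(175, o)/((3*v)) = (390 + 175)/((3*(1302921/260584))) = 565/(3908763/260584) = 565*(260584/3908763) = 147229960/3908763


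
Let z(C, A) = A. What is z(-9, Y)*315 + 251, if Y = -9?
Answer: -2584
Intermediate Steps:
z(-9, Y)*315 + 251 = -9*315 + 251 = -2835 + 251 = -2584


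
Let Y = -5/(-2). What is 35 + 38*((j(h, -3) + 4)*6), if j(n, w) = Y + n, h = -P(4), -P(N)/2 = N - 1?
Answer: 2885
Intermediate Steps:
P(N) = 2 - 2*N (P(N) = -2*(N - 1) = -2*(-1 + N) = 2 - 2*N)
h = 6 (h = -(2 - 2*4) = -(2 - 8) = -1*(-6) = 6)
Y = 5/2 (Y = -5*(-½) = 5/2 ≈ 2.5000)
j(n, w) = 5/2 + n
35 + 38*((j(h, -3) + 4)*6) = 35 + 38*(((5/2 + 6) + 4)*6) = 35 + 38*((17/2 + 4)*6) = 35 + 38*((25/2)*6) = 35 + 38*75 = 35 + 2850 = 2885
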